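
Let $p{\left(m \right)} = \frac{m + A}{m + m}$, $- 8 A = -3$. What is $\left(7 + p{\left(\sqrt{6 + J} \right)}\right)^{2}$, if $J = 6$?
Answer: $\frac{57603}{1024} + \frac{15 \sqrt{3}}{32} \approx 57.065$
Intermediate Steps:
$A = \frac{3}{8}$ ($A = \left(- \frac{1}{8}\right) \left(-3\right) = \frac{3}{8} \approx 0.375$)
$p{\left(m \right)} = \frac{\frac{3}{8} + m}{2 m}$ ($p{\left(m \right)} = \frac{m + \frac{3}{8}}{m + m} = \frac{\frac{3}{8} + m}{2 m}$)
$\left(7 + p{\left(\sqrt{6 + J} \right)}\right)^{2} = \left(7 + \frac{3 + 8 \sqrt{6 + 6}}{16 \sqrt{6 + 6}}\right)^{2} = \left(7 + \frac{3 + 8 \sqrt{12}}{16 \sqrt{12}}\right)^{2} = \left(7 + \frac{3 + 8 \cdot 2 \sqrt{3}}{16 \cdot 2 \sqrt{3}}\right)^{2} = \left(7 + \frac{\frac{\sqrt{3}}{6} \left(3 + 16 \sqrt{3}\right)}{16}\right)^{2} = \left(7 + \frac{\sqrt{3} \left(3 + 16 \sqrt{3}\right)}{96}\right)^{2}$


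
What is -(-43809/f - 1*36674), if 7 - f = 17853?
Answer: 654440395/17846 ≈ 36672.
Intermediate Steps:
f = -17846 (f = 7 - 1*17853 = 7 - 17853 = -17846)
-(-43809/f - 1*36674) = -(-43809/(-17846) - 1*36674) = -(-43809*(-1/17846) - 36674) = -(43809/17846 - 36674) = -1*(-654440395/17846) = 654440395/17846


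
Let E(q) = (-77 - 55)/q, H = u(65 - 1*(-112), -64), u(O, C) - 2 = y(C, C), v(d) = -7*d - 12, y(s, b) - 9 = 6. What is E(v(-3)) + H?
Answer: 7/3 ≈ 2.3333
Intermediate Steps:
y(s, b) = 15 (y(s, b) = 9 + 6 = 15)
v(d) = -12 - 7*d
u(O, C) = 17 (u(O, C) = 2 + 15 = 17)
H = 17
E(q) = -132/q
E(v(-3)) + H = -132/(-12 - 7*(-3)) + 17 = -132/(-12 + 21) + 17 = -132/9 + 17 = -132*⅑ + 17 = -44/3 + 17 = 7/3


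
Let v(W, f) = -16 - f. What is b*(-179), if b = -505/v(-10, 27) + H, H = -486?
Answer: 3650347/43 ≈ 84892.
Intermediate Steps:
b = -20393/43 (b = -505/(-16 - 1*27) - 486 = -505/(-16 - 27) - 486 = -505/(-43) - 486 = -505*(-1/43) - 486 = 505/43 - 486 = -20393/43 ≈ -474.26)
b*(-179) = -20393/43*(-179) = 3650347/43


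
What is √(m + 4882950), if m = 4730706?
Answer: 6*√267046 ≈ 3100.6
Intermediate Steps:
√(m + 4882950) = √(4730706 + 4882950) = √9613656 = 6*√267046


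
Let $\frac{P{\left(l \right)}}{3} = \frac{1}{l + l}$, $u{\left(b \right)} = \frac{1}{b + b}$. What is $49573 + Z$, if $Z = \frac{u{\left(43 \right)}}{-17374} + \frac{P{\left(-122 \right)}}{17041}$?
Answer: $\frac{19249009655731462}{388296243041} \approx 49573.0$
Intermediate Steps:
$u{\left(b \right)} = \frac{1}{2 b}$
$P{\left(l \right)} = \frac{3}{2 l}$ ($P{\left(l \right)} = \frac{3}{l + l} = \frac{3}{2 l}$)
$Z = - \frac{540031}{388296243041}$ ($Z = \frac{\frac{1}{2} \cdot \frac{1}{43}}{-17374} + \frac{\frac{3}{2} \frac{1}{-122}}{17041} = \frac{1}{2} \cdot \frac{1}{43} \left(- \frac{1}{17374}\right) + \frac{3}{2} \left(- \frac{1}{122}\right) \frac{1}{17041} = \frac{1}{86} \left(- \frac{1}{17374}\right) - \frac{3}{4158004} = - \frac{1}{1494164} - \frac{3}{4158004} = - \frac{540031}{388296243041} \approx -1.3908 \cdot 10^{-6}$)
$49573 + Z = 49573 - \frac{540031}{388296243041} = \frac{19249009655731462}{388296243041}$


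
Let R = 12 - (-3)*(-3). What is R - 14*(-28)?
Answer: 395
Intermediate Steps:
R = 3 (R = 12 - 1*9 = 12 - 9 = 3)
R - 14*(-28) = 3 - 14*(-28) = 3 + 392 = 395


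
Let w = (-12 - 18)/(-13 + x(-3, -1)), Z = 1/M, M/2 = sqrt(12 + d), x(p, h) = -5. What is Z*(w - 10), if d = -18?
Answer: 25*I*sqrt(6)/36 ≈ 1.701*I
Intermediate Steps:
M = 2*I*sqrt(6) (M = 2*sqrt(12 - 18) = 2*sqrt(-6) = 2*(I*sqrt(6)) = 2*I*sqrt(6) ≈ 4.899*I)
Z = -I*sqrt(6)/12 (Z = 1/(2*I*sqrt(6)) = -I*sqrt(6)/12 ≈ -0.20412*I)
w = 5/3 (w = (-12 - 18)/(-13 - 5) = -30/(-18) = -30*(-1/18) = 5/3 ≈ 1.6667)
Z*(w - 10) = (-I*sqrt(6)/12)*(5/3 - 10) = -I*sqrt(6)/12*(-25/3) = 25*I*sqrt(6)/36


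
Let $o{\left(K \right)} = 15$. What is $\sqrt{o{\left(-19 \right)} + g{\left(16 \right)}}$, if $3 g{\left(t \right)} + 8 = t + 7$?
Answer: $2 \sqrt{5} \approx 4.4721$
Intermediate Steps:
$g{\left(t \right)} = - \frac{1}{3} + \frac{t}{3}$ ($g{\left(t \right)} = - \frac{8}{3} + \frac{t + 7}{3} = - \frac{8}{3} + \frac{7 + t}{3} = - \frac{8}{3} + \left(\frac{7}{3} + \frac{t}{3}\right) = - \frac{1}{3} + \frac{t}{3}$)
$\sqrt{o{\left(-19 \right)} + g{\left(16 \right)}} = \sqrt{15 + \left(- \frac{1}{3} + \frac{1}{3} \cdot 16\right)} = \sqrt{15 + \left(- \frac{1}{3} + \frac{16}{3}\right)} = \sqrt{15 + 5} = \sqrt{20} = 2 \sqrt{5}$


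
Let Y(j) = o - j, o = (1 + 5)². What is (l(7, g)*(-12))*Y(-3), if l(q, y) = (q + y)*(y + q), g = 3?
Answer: -46800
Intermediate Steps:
o = 36 (o = 6² = 36)
Y(j) = 36 - j
l(q, y) = (q + y)² (l(q, y) = (q + y)*(q + y) = (q + y)²)
(l(7, g)*(-12))*Y(-3) = ((7 + 3)²*(-12))*(36 - 1*(-3)) = (10²*(-12))*(36 + 3) = (100*(-12))*39 = -1200*39 = -46800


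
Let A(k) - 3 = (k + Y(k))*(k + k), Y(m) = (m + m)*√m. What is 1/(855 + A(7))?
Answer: 239/161256 - 49*√7/161256 ≈ 0.00067816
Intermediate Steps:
Y(m) = 2*m^(3/2) (Y(m) = (2*m)*√m = 2*m^(3/2))
A(k) = 3 + 2*k*(k + 2*k^(3/2)) (A(k) = 3 + (k + 2*k^(3/2))*(k + k) = 3 + (k + 2*k^(3/2))*(2*k) = 3 + 2*k*(k + 2*k^(3/2)))
1/(855 + A(7)) = 1/(855 + (3 + 2*7² + 4*7^(5/2))) = 1/(855 + (3 + 2*49 + 4*(49*√7))) = 1/(855 + (3 + 98 + 196*√7)) = 1/(855 + (101 + 196*√7)) = 1/(956 + 196*√7)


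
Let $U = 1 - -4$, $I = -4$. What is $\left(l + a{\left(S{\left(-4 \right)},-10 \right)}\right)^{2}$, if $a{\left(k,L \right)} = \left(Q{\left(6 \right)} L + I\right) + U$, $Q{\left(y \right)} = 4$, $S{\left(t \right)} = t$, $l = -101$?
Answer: $19600$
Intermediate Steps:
$U = 5$ ($U = 1 + 4 = 5$)
$a{\left(k,L \right)} = 1 + 4 L$ ($a{\left(k,L \right)} = \left(4 L - 4\right) + 5 = \left(-4 + 4 L\right) + 5 = 1 + 4 L$)
$\left(l + a{\left(S{\left(-4 \right)},-10 \right)}\right)^{2} = \left(-101 + \left(1 + 4 \left(-10\right)\right)\right)^{2} = \left(-101 + \left(1 - 40\right)\right)^{2} = \left(-101 - 39\right)^{2} = \left(-140\right)^{2} = 19600$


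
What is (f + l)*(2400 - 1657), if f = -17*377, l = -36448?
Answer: -31842751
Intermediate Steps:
f = -6409
(f + l)*(2400 - 1657) = (-6409 - 36448)*(2400 - 1657) = -42857*743 = -31842751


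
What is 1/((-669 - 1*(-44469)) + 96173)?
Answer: 1/139973 ≈ 7.1442e-6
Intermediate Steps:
1/((-669 - 1*(-44469)) + 96173) = 1/((-669 + 44469) + 96173) = 1/(43800 + 96173) = 1/139973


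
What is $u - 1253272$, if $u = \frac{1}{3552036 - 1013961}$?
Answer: $- \frac{3180898331399}{2538075} \approx -1.2533 \cdot 10^{6}$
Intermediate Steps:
$u = \frac{1}{2538075} \approx 3.94 \cdot 10^{-7}$
$u - 1253272 = \frac{1}{2538075} - 1253272 = - \frac{3180898331399}{2538075}$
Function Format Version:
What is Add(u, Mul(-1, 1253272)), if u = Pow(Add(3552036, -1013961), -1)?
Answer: Rational(-3180898331399, 2538075) ≈ -1.2533e+6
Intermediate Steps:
u = Rational(1, 2538075) (u = Pow(2538075, -1) = Rational(1, 2538075) ≈ 3.9400e-7)
Add(u, Mul(-1, 1253272)) = Add(Rational(1, 2538075), Mul(-1, 1253272)) = Add(Rational(1, 2538075), -1253272) = Rational(-3180898331399, 2538075)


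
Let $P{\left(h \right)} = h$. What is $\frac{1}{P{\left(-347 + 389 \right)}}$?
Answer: $\frac{1}{42} \approx 0.02381$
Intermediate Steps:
$\frac{1}{P{\left(-347 + 389 \right)}} = \frac{1}{-347 + 389} = \frac{1}{42}$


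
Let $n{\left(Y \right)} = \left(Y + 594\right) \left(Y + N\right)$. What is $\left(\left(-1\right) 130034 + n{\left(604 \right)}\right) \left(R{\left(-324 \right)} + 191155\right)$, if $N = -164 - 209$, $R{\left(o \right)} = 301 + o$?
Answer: $28039828928$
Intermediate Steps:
$N = -373$
$n{\left(Y \right)} = \left(-373 + Y\right) \left(594 + Y\right)$ ($n{\left(Y \right)} = \left(Y + 594\right) \left(Y - 373\right) = \left(594 + Y\right) \left(-373 + Y\right) = \left(-373 + Y\right) \left(594 + Y\right)$)
$\left(\left(-1\right) 130034 + n{\left(604 \right)}\right) \left(R{\left(-324 \right)} + 191155\right) = \left(\left(-1\right) 130034 + \left(-221562 + 604^{2} + 221 \cdot 604\right)\right) \left(\left(301 - 324\right) + 191155\right) = \left(-130034 + \left(-221562 + 364816 + 133484\right)\right) \left(-23 + 191155\right) = \left(-130034 + 276738\right) 191132 = 146704 \cdot 191132 = 28039828928$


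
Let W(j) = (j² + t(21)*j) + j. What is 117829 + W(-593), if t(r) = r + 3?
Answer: 454653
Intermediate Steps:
t(r) = 3 + r
W(j) = j² + 25*j (W(j) = (j² + (3 + 21)*j) + j = (j² + 24*j) + j = j² + 25*j)
117829 + W(-593) = 117829 - 593*(25 - 593) = 117829 - 593*(-568) = 117829 + 336824 = 454653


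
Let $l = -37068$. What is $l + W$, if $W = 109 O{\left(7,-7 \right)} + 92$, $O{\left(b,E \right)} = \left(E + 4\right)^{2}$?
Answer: $-35995$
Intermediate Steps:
$O{\left(b,E \right)} = \left(4 + E\right)^{2}$
$W = 1073$ ($W = 109 \left(4 - 7\right)^{2} + 92 = 109 \left(-3\right)^{2} + 92 = 109 \cdot 9 + 92 = 981 + 92 = 1073$)
$l + W = -37068 + 1073 = -35995$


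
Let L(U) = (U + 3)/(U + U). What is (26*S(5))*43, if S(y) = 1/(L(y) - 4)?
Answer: -2795/8 ≈ -349.38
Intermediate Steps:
L(U) = (3 + U)/(2*U) (L(U) = (3 + U)/((2*U)) = (3 + U)*(1/(2*U)) = (3 + U)/(2*U))
S(y) = 1/(-4 + (3 + y)/(2*y)) (S(y) = 1/((3 + y)/(2*y) - 4) = 1/(-4 + (3 + y)/(2*y)))
(26*S(5))*43 = (26*(-2*5/(-3 + 7*5)))*43 = (26*(-2*5/(-3 + 35)))*43 = (26*(-2*5/32))*43 = (26*(-2*5*1/32))*43 = (26*(-5/16))*43 = -65/8*43 = -2795/8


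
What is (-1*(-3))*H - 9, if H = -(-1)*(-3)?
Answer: -18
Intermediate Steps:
H = -3 (H = -1*3 = -3)
(-1*(-3))*H - 9 = -1*(-3)*(-3) - 9 = 3*(-3) - 9 = -9 - 9 = -18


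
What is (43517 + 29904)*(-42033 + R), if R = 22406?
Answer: -1441033967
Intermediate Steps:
(43517 + 29904)*(-42033 + R) = (43517 + 29904)*(-42033 + 22406) = 73421*(-19627) = -1441033967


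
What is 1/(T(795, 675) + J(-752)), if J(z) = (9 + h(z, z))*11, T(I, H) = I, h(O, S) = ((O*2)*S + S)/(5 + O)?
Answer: -83/1307222 ≈ -6.3493e-5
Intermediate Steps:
h(O, S) = (S + 2*O*S)/(5 + O) (h(O, S) = ((2*O)*S + S)/(5 + O) = (2*O*S + S)/(5 + O) = (S + 2*O*S)/(5 + O))
J(z) = 99 + 11*z*(1 + 2*z)/(5 + z) (J(z) = (9 + z*(1 + 2*z)/(5 + z))*11 = 99 + 11*z*(1 + 2*z)/(5 + z))
1/(T(795, 675) + J(-752)) = 1/(795 + 11*(45 + 2*(-752)² + 10*(-752))/(5 - 752)) = 1/(795 + 11*(45 + 2*565504 - 7520)/(-747)) = 1/(795 + 11*(-1/747)*(45 + 1131008 - 7520)) = 1/(795 + 11*(-1/747)*1123533) = 1/(795 - 1373207/83) = 1/(-1307222/83) = -83/1307222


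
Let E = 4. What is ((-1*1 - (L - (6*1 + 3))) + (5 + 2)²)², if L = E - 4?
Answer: 3249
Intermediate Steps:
L = 0 (L = 4 - 4 = 0)
((-1*1 - (L - (6*1 + 3))) + (5 + 2)²)² = ((-1*1 - (0 - (6*1 + 3))) + (5 + 2)²)² = ((-1 - (0 - (6 + 3))) + 7²)² = ((-1 - (0 - 1*9)) + 49)² = ((-1 - (0 - 9)) + 49)² = ((-1 - 1*(-9)) + 49)² = ((-1 + 9) + 49)² = (8 + 49)² = 57² = 3249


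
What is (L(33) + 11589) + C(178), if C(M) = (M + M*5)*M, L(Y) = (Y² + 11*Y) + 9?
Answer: 203154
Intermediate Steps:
L(Y) = 9 + Y² + 11*Y
C(M) = 6*M² (C(M) = (M + 5*M)*M = (6*M)*M = 6*M²)
(L(33) + 11589) + C(178) = ((9 + 33² + 11*33) + 11589) + 6*178² = ((9 + 1089 + 363) + 11589) + 6*31684 = (1461 + 11589) + 190104 = 13050 + 190104 = 203154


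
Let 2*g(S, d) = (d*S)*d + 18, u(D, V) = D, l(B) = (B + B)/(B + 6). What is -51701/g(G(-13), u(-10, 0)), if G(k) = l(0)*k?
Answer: -51701/9 ≈ -5744.6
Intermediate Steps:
l(B) = 2*B/(6 + B) (l(B) = (2*B)/(6 + B) = 2*B/(6 + B))
G(k) = 0 (G(k) = (2*0/(6 + 0))*k = (2*0/6)*k = (2*0*(⅙))*k = 0*k = 0)
g(S, d) = 9 + S*d²/2 (g(S, d) = ((d*S)*d + 18)/2 = ((S*d)*d + 18)/2 = (S*d² + 18)/2 = (18 + S*d²)/2 = 9 + S*d²/2)
-51701/g(G(-13), u(-10, 0)) = -51701/(9 + (½)*0*(-10)²) = -51701/(9 + (½)*0*100) = -51701/(9 + 0) = -51701/9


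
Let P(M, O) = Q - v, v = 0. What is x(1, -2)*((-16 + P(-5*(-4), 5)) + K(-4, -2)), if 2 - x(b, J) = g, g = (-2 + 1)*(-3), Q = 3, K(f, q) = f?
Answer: 17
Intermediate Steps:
g = 3 (g = -1*(-3) = 3)
x(b, J) = -1 (x(b, J) = 2 - 1*3 = 2 - 3 = -1)
P(M, O) = 3 (P(M, O) = 3 - 1*0 = 3 + 0 = 3)
x(1, -2)*((-16 + P(-5*(-4), 5)) + K(-4, -2)) = -((-16 + 3) - 4) = -(-13 - 4) = -1*(-17) = 17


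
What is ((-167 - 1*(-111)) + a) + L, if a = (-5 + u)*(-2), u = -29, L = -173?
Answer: -161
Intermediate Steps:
a = 68 (a = (-5 - 29)*(-2) = -34*(-2) = 68)
((-167 - 1*(-111)) + a) + L = ((-167 - 1*(-111)) + 68) - 173 = ((-167 + 111) + 68) - 173 = (-56 + 68) - 173 = 12 - 173 = -161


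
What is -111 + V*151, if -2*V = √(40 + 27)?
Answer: -111 - 151*√67/2 ≈ -728.99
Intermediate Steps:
V = -√67/2 (V = -√(40 + 27)/2 = -√67/2 ≈ -4.0927)
-111 + V*151 = -111 - √67/2*151 = -111 - 151*√67/2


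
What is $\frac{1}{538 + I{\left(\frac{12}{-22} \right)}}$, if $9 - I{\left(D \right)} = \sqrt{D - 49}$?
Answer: $\frac{6017}{3291844} + \frac{i \sqrt{5995}}{3291844} \approx 0.0018279 + 2.3521 \cdot 10^{-5} i$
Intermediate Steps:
$I{\left(D \right)} = 9 - \sqrt{-49 + D}$ ($I{\left(D \right)} = 9 - \sqrt{D - 49} = 9 - \sqrt{-49 + D}$)
$\frac{1}{538 + I{\left(\frac{12}{-22} \right)}} = \frac{1}{538 + \left(9 - \sqrt{-49 + \frac{12}{-22}}\right)} = \frac{1}{538 + \left(9 - \sqrt{-49 + 12 \left(- \frac{1}{22}\right)}\right)} = \frac{1}{538 + \left(9 - \sqrt{-49 - \frac{6}{11}}\right)} = \frac{1}{538 + \left(9 - \sqrt{- \frac{545}{11}}\right)} = \frac{1}{538 + \left(9 - \frac{i \sqrt{5995}}{11}\right)} = \frac{1}{547 - \frac{i \sqrt{5995}}{11}}$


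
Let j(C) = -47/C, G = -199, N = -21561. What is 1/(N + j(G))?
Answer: -199/4290592 ≈ -4.6381e-5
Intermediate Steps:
1/(N + j(G)) = 1/(-21561 - 47/(-199)) = 1/(-21561 - 47*(-1/199)) = 1/(-21561 + 47/199) = 1/(-4290592/199) = -199/4290592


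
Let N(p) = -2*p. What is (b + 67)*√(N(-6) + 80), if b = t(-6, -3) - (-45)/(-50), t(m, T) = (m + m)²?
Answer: 2101*√23/5 ≈ 2015.2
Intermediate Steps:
t(m, T) = 4*m² (t(m, T) = (2*m)² = 4*m²)
b = 1431/10 (b = 4*(-6)² - (-45)/(-50) = 4*36 - (-45)*(-1)/50 = 144 - 1*9/10 = 144 - 9/10 = 1431/10 ≈ 143.10)
(b + 67)*√(N(-6) + 80) = (1431/10 + 67)*√(-2*(-6) + 80) = 2101*√(12 + 80)/10 = 2101*√92/10 = 2101*(2*√23)/10 = 2101*√23/5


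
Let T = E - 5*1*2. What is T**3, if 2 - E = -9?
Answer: 1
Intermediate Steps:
E = 11 (E = 2 - 1*(-9) = 2 + 9 = 11)
T = 1 (T = 11 - 5*1*2 = 11 - 5*2 = 11 - 10 = 1)
T**3 = 1**3 = 1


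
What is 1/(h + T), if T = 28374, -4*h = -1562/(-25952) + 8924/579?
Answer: 30052416/852591001561 ≈ 3.5248e-5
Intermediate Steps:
h = -116250023/30052416 (h = -(-1562/(-25952) + 8924/579)/4 = -(-1562*(-1/25952) + 8924*(1/579))/4 = -(781/12976 + 8924/579)/4 = -¼*116250023/7513104 = -116250023/30052416 ≈ -3.8682)
1/(h + T) = 1/(-116250023/30052416 + 28374) = 1/(852591001561/30052416) = 30052416/852591001561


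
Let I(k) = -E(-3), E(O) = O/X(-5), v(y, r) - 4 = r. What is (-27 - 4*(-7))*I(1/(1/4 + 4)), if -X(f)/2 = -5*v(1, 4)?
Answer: 3/80 ≈ 0.037500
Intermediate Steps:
v(y, r) = 4 + r
X(f) = 80 (X(f) = -(-10)*(4 + 4) = -(-10)*8 = -2*(-40) = 80)
E(O) = O/80
I(k) = 3/80 (I(k) = -(-3)/80 = -1*(-3/80) = 3/80)
(-27 - 4*(-7))*I(1/(1/4 + 4)) = (-27 - 4*(-7))*(3/80) = (-27 + 28)*(3/80) = 1*(3/80) = 3/80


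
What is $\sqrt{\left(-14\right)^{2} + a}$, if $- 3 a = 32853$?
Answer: $3 i \sqrt{1195} \approx 103.71 i$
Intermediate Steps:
$a = -10951$ ($a = \left(- \frac{1}{3}\right) 32853 = -10951$)
$\sqrt{\left(-14\right)^{2} + a} = \sqrt{\left(-14\right)^{2} - 10951} = \sqrt{196 - 10951} = \sqrt{-10755} = 3 i \sqrt{1195}$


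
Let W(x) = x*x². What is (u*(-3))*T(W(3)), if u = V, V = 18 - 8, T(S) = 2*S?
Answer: -1620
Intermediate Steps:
W(x) = x³
V = 10
u = 10
(u*(-3))*T(W(3)) = (10*(-3))*(2*3³) = -60*27 = -30*54 = -1620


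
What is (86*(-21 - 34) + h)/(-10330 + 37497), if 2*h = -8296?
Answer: -8878/27167 ≈ -0.32679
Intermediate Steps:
h = -4148 (h = (½)*(-8296) = -4148)
(86*(-21 - 34) + h)/(-10330 + 37497) = (86*(-21 - 34) - 4148)/(-10330 + 37497) = (86*(-55) - 4148)/27167 = (-4730 - 4148)*(1/27167) = -8878*1/27167 = -8878/27167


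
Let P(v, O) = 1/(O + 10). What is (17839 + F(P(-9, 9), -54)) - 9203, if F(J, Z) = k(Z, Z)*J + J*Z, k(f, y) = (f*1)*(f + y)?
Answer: 169862/19 ≈ 8940.1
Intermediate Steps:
k(f, y) = f*(f + y)
P(v, O) = 1/(10 + O)
F(J, Z) = J*Z + 2*J*Z**2 (F(J, Z) = (Z*(Z + Z))*J + J*Z = (Z*(2*Z))*J + J*Z = (2*Z**2)*J + J*Z = 2*J*Z**2 + J*Z = J*Z + 2*J*Z**2)
(17839 + F(P(-9, 9), -54)) - 9203 = (17839 - 54*(1 + 2*(-54))/(10 + 9)) - 9203 = (17839 - 54*(1 - 108)/19) - 9203 = (17839 + (1/19)*(-54)*(-107)) - 9203 = (17839 + 5778/19) - 9203 = 344719/19 - 9203 = 169862/19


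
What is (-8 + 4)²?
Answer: 16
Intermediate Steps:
(-8 + 4)² = (-4)² = 16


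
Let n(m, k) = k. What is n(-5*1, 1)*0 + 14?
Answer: 14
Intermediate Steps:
n(-5*1, 1)*0 + 14 = 1*0 + 14 = 0 + 14 = 14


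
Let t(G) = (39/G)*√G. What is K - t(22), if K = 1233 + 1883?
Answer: 3116 - 39*√22/22 ≈ 3107.7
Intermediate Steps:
t(G) = 39/√G
K = 3116
K - t(22) = 3116 - 39/√22 = 3116 - 39*√22/22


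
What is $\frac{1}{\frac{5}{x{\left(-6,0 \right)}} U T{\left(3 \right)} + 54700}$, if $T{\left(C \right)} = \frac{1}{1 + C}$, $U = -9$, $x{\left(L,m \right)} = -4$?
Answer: $\frac{16}{875245} \approx 1.8281 \cdot 10^{-5}$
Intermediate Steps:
$\frac{1}{\frac{5}{x{\left(-6,0 \right)}} U T{\left(3 \right)} + 54700} = \frac{1}{\frac{\frac{5}{-4} \left(-9\right)}{1 + 3} + 54700} = \frac{1}{\frac{5 \left(- \frac{1}{4}\right) \left(-9\right)}{4} + 54700} = \frac{1}{\left(- \frac{5}{4}\right) \left(-9\right) \frac{1}{4} + 54700} = \frac{1}{\frac{45}{4} \cdot \frac{1}{4} + 54700} = \frac{1}{\frac{45}{16} + 54700} = \frac{1}{\frac{875245}{16}} = \frac{16}{875245}$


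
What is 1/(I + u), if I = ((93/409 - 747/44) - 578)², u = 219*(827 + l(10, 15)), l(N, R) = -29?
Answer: 323856016/171154481396353 ≈ 1.8922e-6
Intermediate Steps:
u = 174762 (u = 219*(827 - 29) = 219*798 = 174762)
I = 114556756328161/323856016 (I = ((93*(1/409) - 747*1/44) - 578)² = ((93/409 - 747/44) - 578)² = (-301431/17996 - 578)² = (-10703119/17996)² = 114556756328161/323856016 ≈ 3.5373e+5)
1/(I + u) = 1/(114556756328161/323856016 + 174762) = 1/(171154481396353/323856016) = 323856016/171154481396353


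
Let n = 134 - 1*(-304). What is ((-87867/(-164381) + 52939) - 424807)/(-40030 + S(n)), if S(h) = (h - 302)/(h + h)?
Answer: 13387020139179/1441051954216 ≈ 9.2897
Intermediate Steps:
n = 438 (n = 134 + 304 = 438)
S(h) = (-302 + h)/(2*h) (S(h) = (-302 + h)/((2*h)) = (-302 + h)*(1/(2*h)) = (-302 + h)/(2*h))
((-87867/(-164381) + 52939) - 424807)/(-40030 + S(n)) = ((-87867/(-164381) + 52939) - 424807)/(-40030 + (1/2)*(-302 + 438)/438) = ((-87867*(-1/164381) + 52939) - 424807)/(-40030 + (1/2)*(1/438)*136) = ((87867/164381 + 52939) - 424807)/(-40030 + 34/219) = (8702253626/164381 - 424807)/(-8766536/219) = -61127945841/164381*(-219/8766536) = 13387020139179/1441051954216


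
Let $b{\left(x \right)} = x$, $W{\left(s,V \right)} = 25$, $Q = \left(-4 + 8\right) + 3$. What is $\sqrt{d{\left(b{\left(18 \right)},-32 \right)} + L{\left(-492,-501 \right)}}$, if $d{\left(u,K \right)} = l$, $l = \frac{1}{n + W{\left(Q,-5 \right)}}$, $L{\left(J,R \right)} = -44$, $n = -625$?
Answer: $\frac{i \sqrt{158406}}{60} \approx 6.6334 i$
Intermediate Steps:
$Q = 7$ ($Q = 4 + 3 = 7$)
$l = - \frac{1}{600}$ ($l = \frac{1}{-625 + 25} = \frac{1}{-600} = - \frac{1}{600} \approx -0.0016667$)
$d{\left(u,K \right)} = - \frac{1}{600}$
$\sqrt{d{\left(b{\left(18 \right)},-32 \right)} + L{\left(-492,-501 \right)}} = \sqrt{- \frac{1}{600} - 44} = \sqrt{- \frac{26401}{600}} = \frac{i \sqrt{158406}}{60}$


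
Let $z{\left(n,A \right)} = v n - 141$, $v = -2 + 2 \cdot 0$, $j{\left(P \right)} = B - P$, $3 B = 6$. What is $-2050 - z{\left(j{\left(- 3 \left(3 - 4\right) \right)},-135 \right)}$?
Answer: $-1911$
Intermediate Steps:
$B = 2$ ($B = \frac{1}{3} \cdot 6 = 2$)
$j{\left(P \right)} = 2 - P$
$v = -2$ ($v = -2 + 0 = -2$)
$z{\left(n,A \right)} = -141 - 2 n$ ($z{\left(n,A \right)} = - 2 n - 141 = -141 - 2 n$)
$-2050 - z{\left(j{\left(- 3 \left(3 - 4\right) \right)},-135 \right)} = -2050 - \left(-141 - 2 \left(2 - - 3 \left(3 - 4\right)\right)\right) = -2050 - \left(-141 - 2 \left(2 - \left(-3\right) \left(-1\right)\right)\right) = -2050 - \left(-141 - 2 \left(2 - 3\right)\right) = -2050 - \left(-141 - -2\right) = -2050 - \left(-141 + 2\right) = -2050 - -139 = -2050 + 139 = -1911$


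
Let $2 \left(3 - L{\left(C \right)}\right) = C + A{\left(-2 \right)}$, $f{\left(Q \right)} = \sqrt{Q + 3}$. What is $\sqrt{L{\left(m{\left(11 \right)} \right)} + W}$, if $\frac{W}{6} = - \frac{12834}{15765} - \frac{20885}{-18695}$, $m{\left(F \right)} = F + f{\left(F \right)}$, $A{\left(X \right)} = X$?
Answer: $\frac{\sqrt{491642644149090 - 772122781836050 \sqrt{14}}}{39296890} \approx 1.246 i$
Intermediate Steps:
$f{\left(Q \right)} = \sqrt{3 + Q}$
$m{\left(F \right)} = F + \sqrt{3 + F}$
$L{\left(C \right)} = 4 - \frac{C}{2}$ ($L{\left(C \right)} = 3 - \frac{C - 2}{2} = 3 - \frac{-2 + C}{2} = 3 - \left(-1 + \frac{C}{2}\right) = 4 - \frac{C}{2}$)
$W = \frac{35728158}{19648445}$ ($W = 6 \left(- \frac{12834}{15765} - \frac{20885}{-18695}\right) = 6 \left(\left(-12834\right) \frac{1}{15765} - - \frac{4177}{3739}\right) = 6 \left(- \frac{4278}{5255} + \frac{4177}{3739}\right) = 6 \cdot \frac{5954693}{19648445} = \frac{35728158}{19648445} \approx 1.8184$)
$\sqrt{L{\left(m{\left(11 \right)} \right)} + W} = \sqrt{\left(4 - \frac{11 + \sqrt{3 + 11}}{2}\right) + \frac{35728158}{19648445}} = \sqrt{\left(4 - \frac{11 + \sqrt{14}}{2}\right) + \frac{35728158}{19648445}} = \sqrt{\left(4 - \left(\frac{11}{2} + \frac{\sqrt{14}}{2}\right)\right) + \frac{35728158}{19648445}} = \sqrt{\left(- \frac{3}{2} - \frac{\sqrt{14}}{2}\right) + \frac{35728158}{19648445}} = \sqrt{\frac{12510981}{39296890} - \frac{\sqrt{14}}{2}}$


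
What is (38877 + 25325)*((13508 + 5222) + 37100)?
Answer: 3584397660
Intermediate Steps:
(38877 + 25325)*((13508 + 5222) + 37100) = 64202*(18730 + 37100) = 64202*55830 = 3584397660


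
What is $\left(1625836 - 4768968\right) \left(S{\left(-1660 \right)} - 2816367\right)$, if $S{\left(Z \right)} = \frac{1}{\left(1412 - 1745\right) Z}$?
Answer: $\frac{1223331608900567797}{138195} \approx 8.8522 \cdot 10^{12}$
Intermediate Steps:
$S{\left(Z \right)} = - \frac{1}{333 Z}$ ($S{\left(Z \right)} = \frac{1}{\left(-333\right) Z} = - \frac{1}{333 Z}$)
$\left(1625836 - 4768968\right) \left(S{\left(-1660 \right)} - 2816367\right) = \left(1625836 - 4768968\right) \left(- \frac{1}{333 \left(-1660\right)} - 2816367\right) = - 3143132 \left(\left(- \frac{1}{333}\right) \left(- \frac{1}{1660}\right) - 2816367\right) = - 3143132 \left(\frac{1}{552780} - 2816367\right) = \left(-3143132\right) \left(- \frac{1556831350259}{552780}\right) = \frac{1223331608900567797}{138195}$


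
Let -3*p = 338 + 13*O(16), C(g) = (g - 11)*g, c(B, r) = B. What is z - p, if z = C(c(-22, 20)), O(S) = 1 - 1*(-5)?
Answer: 2594/3 ≈ 864.67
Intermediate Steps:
O(S) = 6 (O(S) = 1 + 5 = 6)
C(g) = g*(-11 + g) (C(g) = (-11 + g)*g = g*(-11 + g))
z = 726 (z = -22*(-11 - 22) = -22*(-33) = 726)
p = -416/3 (p = -(338 + 13*6)/3 = -(338 + 78)/3 = -⅓*416 = -416/3 ≈ -138.67)
z - p = 726 - 1*(-416/3) = 726 + 416/3 = 2594/3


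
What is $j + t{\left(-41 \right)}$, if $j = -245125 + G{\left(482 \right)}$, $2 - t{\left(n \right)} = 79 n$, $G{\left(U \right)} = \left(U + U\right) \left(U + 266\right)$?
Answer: $479188$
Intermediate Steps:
$G{\left(U \right)} = 2 U \left(266 + U\right)$
$t{\left(n \right)} = 2 - 79 n$
$j = 475947$ ($j = -245125 + 2 \cdot 482 \left(266 + 482\right) = -245125 + 2 \cdot 482 \cdot 748 = -245125 + 721072 = 475947$)
$j + t{\left(-41 \right)} = 475947 + \left(2 - -3239\right) = 475947 + \left(2 + 3239\right) = 475947 + 3241 = 479188$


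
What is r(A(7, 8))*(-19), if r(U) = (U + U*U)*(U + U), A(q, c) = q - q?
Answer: 0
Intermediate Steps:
A(q, c) = 0
r(U) = 2*U*(U + U²) (r(U) = (U + U²)*(2*U) = 2*U*(U + U²))
r(A(7, 8))*(-19) = (2*0²*(1 + 0))*(-19) = (2*0*1)*(-19) = 0*(-19) = 0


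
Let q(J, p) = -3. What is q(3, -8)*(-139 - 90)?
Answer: 687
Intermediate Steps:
q(3, -8)*(-139 - 90) = -3*(-139 - 90) = -3*(-229) = 687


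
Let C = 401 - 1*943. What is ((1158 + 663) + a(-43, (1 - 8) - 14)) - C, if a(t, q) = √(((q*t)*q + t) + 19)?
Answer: 2363 + I*√18987 ≈ 2363.0 + 137.79*I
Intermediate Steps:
a(t, q) = √(19 + t + t*q²) (a(t, q) = √((t*q² + t) + 19) = √((t + t*q²) + 19) = √(19 + t + t*q²))
C = -542 (C = 401 - 943 = -542)
((1158 + 663) + a(-43, (1 - 8) - 14)) - C = ((1158 + 663) + √(19 - 43 - 43*((1 - 8) - 14)²)) - 1*(-542) = (1821 + √(19 - 43 - 43*(-7 - 14)²)) + 542 = (1821 + √(19 - 43 - 43*(-21)²)) + 542 = (1821 + √(19 - 43 - 43*441)) + 542 = (1821 + √(19 - 43 - 18963)) + 542 = (1821 + √(-18987)) + 542 = (1821 + I*√18987) + 542 = 2363 + I*√18987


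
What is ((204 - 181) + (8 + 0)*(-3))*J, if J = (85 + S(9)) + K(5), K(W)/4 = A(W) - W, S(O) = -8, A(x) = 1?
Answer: -61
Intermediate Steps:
K(W) = 4 - 4*W (K(W) = 4*(1 - W) = 4 - 4*W)
J = 61 (J = (85 - 8) + (4 - 4*5) = 77 + (4 - 20) = 77 - 16 = 61)
((204 - 181) + (8 + 0)*(-3))*J = ((204 - 181) + (8 + 0)*(-3))*61 = (23 + 8*(-3))*61 = (23 - 24)*61 = -1*61 = -61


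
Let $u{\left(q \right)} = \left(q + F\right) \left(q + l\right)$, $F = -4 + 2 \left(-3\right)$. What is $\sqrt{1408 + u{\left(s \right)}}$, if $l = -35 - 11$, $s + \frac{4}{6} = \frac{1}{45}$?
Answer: $\frac{\sqrt{3856621}}{45} \approx 43.641$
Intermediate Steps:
$s = - \frac{29}{45}$ ($s = - \frac{2}{3} + \frac{1}{45} = - \frac{29}{45} \approx -0.64444$)
$F = -10$ ($F = -4 - 6 = -10$)
$l = -46$ ($l = -35 - 11 = -46$)
$u{\left(q \right)} = \left(-46 + q\right) \left(-10 + q\right)$ ($u{\left(q \right)} = \left(q - 10\right) \left(q - 46\right) = \left(-10 + q\right) \left(-46 + q\right) = \left(-46 + q\right) \left(-10 + q\right)$)
$\sqrt{1408 + u{\left(s \right)}} = \sqrt{1408 + \left(460 + \left(- \frac{29}{45}\right)^{2} - - \frac{1624}{45}\right)} = \sqrt{1408 + \left(460 + \frac{841}{2025} + \frac{1624}{45}\right)} = \sqrt{1408 + \frac{1005421}{2025}} = \sqrt{\frac{3856621}{2025}} = \frac{\sqrt{3856621}}{45}$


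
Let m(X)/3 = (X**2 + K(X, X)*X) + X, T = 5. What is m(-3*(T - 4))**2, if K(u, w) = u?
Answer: 2025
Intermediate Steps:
m(X) = 3*X + 6*X**2 (m(X) = 3*((X**2 + X*X) + X) = 3*((X**2 + X**2) + X) = 3*(2*X**2 + X) = 3*(X + 2*X**2) = 3*X + 6*X**2)
m(-3*(T - 4))**2 = (3*(-3*(5 - 4))*(1 + 2*(-3*(5 - 4))))**2 = (3*(-3*1)*(1 + 2*(-3*1)))**2 = (3*(-3)*(1 + 2*(-3)))**2 = (3*(-3)*(1 - 6))**2 = (3*(-3)*(-5))**2 = 45**2 = 2025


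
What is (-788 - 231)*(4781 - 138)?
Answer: -4731217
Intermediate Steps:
(-788 - 231)*(4781 - 138) = -1019*4643 = -4731217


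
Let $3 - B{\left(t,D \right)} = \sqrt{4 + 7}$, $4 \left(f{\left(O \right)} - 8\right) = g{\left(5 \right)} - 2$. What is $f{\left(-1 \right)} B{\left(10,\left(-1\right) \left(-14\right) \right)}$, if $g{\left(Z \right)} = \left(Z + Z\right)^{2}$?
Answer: $\frac{195}{2} - \frac{65 \sqrt{11}}{2} \approx -10.29$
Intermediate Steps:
$g{\left(Z \right)} = 4 Z^{2}$ ($g{\left(Z \right)} = \left(2 Z\right)^{2} = 4 Z^{2}$)
$f{\left(O \right)} = \frac{65}{2}$ ($f{\left(O \right)} = 8 + \frac{4 \cdot 5^{2} - 2}{4} = 8 + \frac{4 \cdot 25 - 2}{4} = 8 + \frac{100 - 2}{4} = 8 + \frac{1}{4} \cdot 98 = 8 + \frac{49}{2} = \frac{65}{2}$)
$B{\left(t,D \right)} = 3 - \sqrt{11}$ ($B{\left(t,D \right)} = 3 - \sqrt{4 + 7} = 3 - \sqrt{11}$)
$f{\left(-1 \right)} B{\left(10,\left(-1\right) \left(-14\right) \right)} = \frac{65 \left(3 - \sqrt{11}\right)}{2} = \frac{195}{2} - \frac{65 \sqrt{11}}{2}$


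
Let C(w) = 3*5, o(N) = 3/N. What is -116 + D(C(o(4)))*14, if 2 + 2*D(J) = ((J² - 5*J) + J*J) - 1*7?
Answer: 2446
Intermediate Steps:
C(w) = 15
D(J) = -9/2 + J² - 5*J/2 (D(J) = -1 + (((J² - 5*J) + J*J) - 1*7)/2 = -1 + (((J² - 5*J) + J²) - 7)/2 = -1 + ((-5*J + 2*J²) - 7)/2 = -1 + (-7 - 5*J + 2*J²)/2 = -1 + (-7/2 + J² - 5*J/2) = -9/2 + J² - 5*J/2)
-116 + D(C(o(4)))*14 = -116 + (-9/2 + 15² - 5/2*15)*14 = -116 + (-9/2 + 225 - 75/2)*14 = -116 + 183*14 = -116 + 2562 = 2446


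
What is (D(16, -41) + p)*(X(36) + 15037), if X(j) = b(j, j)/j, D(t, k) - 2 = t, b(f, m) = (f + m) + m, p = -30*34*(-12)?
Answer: 184360320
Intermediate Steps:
p = 12240 (p = -1020*(-12) = 12240)
b(f, m) = f + 2*m
D(t, k) = 2 + t
X(j) = 3 (X(j) = (j + 2*j)/j = (3*j)/j = 3)
(D(16, -41) + p)*(X(36) + 15037) = ((2 + 16) + 12240)*(3 + 15037) = (18 + 12240)*15040 = 12258*15040 = 184360320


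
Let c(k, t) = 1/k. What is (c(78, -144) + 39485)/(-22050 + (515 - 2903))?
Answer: -3079831/1906164 ≈ -1.6157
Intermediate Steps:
(c(78, -144) + 39485)/(-22050 + (515 - 2903)) = (1/78 + 39485)/(-22050 + (515 - 2903)) = (1/78 + 39485)/(-22050 - 2388) = (3079831/78)/(-24438) = (3079831/78)*(-1/24438) = -3079831/1906164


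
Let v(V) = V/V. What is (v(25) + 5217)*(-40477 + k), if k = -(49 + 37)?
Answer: -211657734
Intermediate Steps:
k = -86 (k = -1*86 = -86)
v(V) = 1
(v(25) + 5217)*(-40477 + k) = (1 + 5217)*(-40477 - 86) = 5218*(-40563) = -211657734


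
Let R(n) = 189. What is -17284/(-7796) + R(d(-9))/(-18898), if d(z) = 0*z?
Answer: 81289897/36832202 ≈ 2.2070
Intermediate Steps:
d(z) = 0
-17284/(-7796) + R(d(-9))/(-18898) = -17284/(-7796) + 189/(-18898) = -17284*(-1/7796) + 189*(-1/18898) = 4321/1949 - 189/18898 = 81289897/36832202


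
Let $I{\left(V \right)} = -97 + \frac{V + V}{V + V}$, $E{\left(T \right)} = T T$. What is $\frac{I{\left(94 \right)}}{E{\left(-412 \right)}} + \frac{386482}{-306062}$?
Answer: $- \frac{2051011955}{1623505879} \approx -1.2633$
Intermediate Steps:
$E{\left(T \right)} = T^{2}$
$I{\left(V \right)} = -96$ ($I{\left(V \right)} = -97 + \frac{2 V}{2 V} = -97 + 2 V \frac{1}{2 V} = -97 + 1 = -96$)
$\frac{I{\left(94 \right)}}{E{\left(-412 \right)}} + \frac{386482}{-306062} = - \frac{96}{\left(-412\right)^{2}} + \frac{386482}{-306062} = - \frac{96}{169744} + 386482 \left(- \frac{1}{306062}\right) = \left(-96\right) \frac{1}{169744} - \frac{193241}{153031} = - \frac{6}{10609} - \frac{193241}{153031} = - \frac{2051011955}{1623505879}$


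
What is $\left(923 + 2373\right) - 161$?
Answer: $3135$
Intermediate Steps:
$\left(923 + 2373\right) - 161 = 3296 + \left(-333 + \left(-475 + 647\right)\right) = 3296 + \left(-333 + 172\right) = 3296 - 161 = 3135$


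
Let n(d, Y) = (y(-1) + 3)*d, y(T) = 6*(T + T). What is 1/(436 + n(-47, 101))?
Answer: 1/859 ≈ 0.0011641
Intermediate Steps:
y(T) = 12*T (y(T) = 6*(2*T) = 12*T)
n(d, Y) = -9*d (n(d, Y) = (12*(-1) + 3)*d = (-12 + 3)*d = -9*d)
1/(436 + n(-47, 101)) = 1/(436 - 9*(-47)) = 1/(436 + 423) = 1/859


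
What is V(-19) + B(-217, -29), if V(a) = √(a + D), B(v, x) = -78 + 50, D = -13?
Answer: -28 + 4*I*√2 ≈ -28.0 + 5.6569*I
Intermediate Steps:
B(v, x) = -28
V(a) = √(-13 + a) (V(a) = √(a - 13) = √(-13 + a))
V(-19) + B(-217, -29) = √(-13 - 19) - 28 = √(-32) - 28 = 4*I*√2 - 28 = -28 + 4*I*√2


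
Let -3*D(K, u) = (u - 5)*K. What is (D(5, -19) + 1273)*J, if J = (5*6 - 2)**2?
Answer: 1029392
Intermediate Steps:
D(K, u) = -K*(-5 + u)/3 (D(K, u) = -(u - 5)*K/3 = -(-5 + u)*K/3 = -K*(-5 + u)/3)
J = 784 (J = (30 - 2)**2 = 28**2 = 784)
(D(5, -19) + 1273)*J = ((1/3)*5*(5 - 1*(-19)) + 1273)*784 = ((1/3)*5*(5 + 19) + 1273)*784 = ((1/3)*5*24 + 1273)*784 = (40 + 1273)*784 = 1313*784 = 1029392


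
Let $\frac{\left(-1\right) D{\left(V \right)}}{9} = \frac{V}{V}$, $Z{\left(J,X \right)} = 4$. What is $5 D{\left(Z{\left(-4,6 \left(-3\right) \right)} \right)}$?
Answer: $-45$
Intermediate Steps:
$D{\left(V \right)} = -9$ ($D{\left(V \right)} = - 9 \frac{V}{V} = \left(-9\right) 1 = -9$)
$5 D{\left(Z{\left(-4,6 \left(-3\right) \right)} \right)} = 5 \left(-9\right) = -45$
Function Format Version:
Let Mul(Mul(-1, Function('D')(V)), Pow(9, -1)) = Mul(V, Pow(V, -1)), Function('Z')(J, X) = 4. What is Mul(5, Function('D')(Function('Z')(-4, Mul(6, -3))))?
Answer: -45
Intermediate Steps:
Function('D')(V) = -9 (Function('D')(V) = Mul(-9, Mul(V, Pow(V, -1))) = Mul(-9, 1) = -9)
Mul(5, Function('D')(Function('Z')(-4, Mul(6, -3)))) = Mul(5, -9) = -45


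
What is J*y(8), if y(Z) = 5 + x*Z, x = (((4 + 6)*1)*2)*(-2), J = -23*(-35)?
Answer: -253575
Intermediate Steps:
J = 805
x = -40 (x = ((10*1)*2)*(-2) = (10*2)*(-2) = 20*(-2) = -40)
y(Z) = 5 - 40*Z
J*y(8) = 805*(5 - 40*8) = 805*(5 - 320) = 805*(-315) = -253575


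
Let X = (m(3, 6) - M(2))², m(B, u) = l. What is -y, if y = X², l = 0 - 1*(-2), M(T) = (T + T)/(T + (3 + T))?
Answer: -10000/2401 ≈ -4.1649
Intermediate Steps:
M(T) = 2*T/(3 + 2*T) (M(T) = (2*T)/(3 + 2*T) = 2*T/(3 + 2*T))
l = 2 (l = 0 + 2 = 2)
m(B, u) = 2
X = 100/49 (X = (2 - 2*2/(3 + 2*2))² = (2 - 2*2/(3 + 4))² = (2 - 2*2/7)² = (2 - 1*4/7)² = (2 - 4/7)² = (10/7)² = 100/49 ≈ 2.0408)
y = 10000/2401 (y = (100/49)² = 10000/2401 ≈ 4.1649)
-y = -1*10000/2401 = -10000/2401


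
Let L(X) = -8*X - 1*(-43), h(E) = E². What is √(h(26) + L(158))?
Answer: I*√545 ≈ 23.345*I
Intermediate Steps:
L(X) = 43 - 8*X (L(X) = -8*X + 43 = 43 - 8*X)
√(h(26) + L(158)) = √(26² + (43 - 8*158)) = √(676 + (43 - 1264)) = √(676 - 1221) = √(-545) = I*√545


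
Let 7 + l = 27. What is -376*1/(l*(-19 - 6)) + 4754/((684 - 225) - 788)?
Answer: -563324/41125 ≈ -13.698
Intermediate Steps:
l = 20 (l = -7 + 27 = 20)
-376*1/(l*(-19 - 6)) + 4754/((684 - 225) - 788) = -376*1/(20*(-19 - 6)) + 4754/((684 - 225) - 788) = -376/(20*(-25)) + 4754/(459 - 788) = -376/(-500) + 4754/(-329) = -376*(-1/500) + 4754*(-1/329) = 94/125 - 4754/329 = -563324/41125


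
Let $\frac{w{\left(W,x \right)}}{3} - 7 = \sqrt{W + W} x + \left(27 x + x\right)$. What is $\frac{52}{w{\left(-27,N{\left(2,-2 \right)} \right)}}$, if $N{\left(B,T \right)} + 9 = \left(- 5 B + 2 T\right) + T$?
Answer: $- \frac{4004}{171333} + \frac{1300 i \sqrt{6}}{513999} \approx -0.02337 + 0.0061952 i$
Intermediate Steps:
$N{\left(B,T \right)} = -9 - 5 B + 3 T$ ($N{\left(B,T \right)} = -9 + \left(\left(- 5 B + 2 T\right) + T\right) = -9 - \left(- 3 T + 5 B\right) = -9 - 5 B + 3 T$)
$w{\left(W,x \right)} = 21 + 84 x + 3 x \sqrt{2} \sqrt{W}$ ($w{\left(W,x \right)} = 21 + 3 \left(\sqrt{W + W} x + \left(27 x + x\right)\right) = 21 + 3 \left(\sqrt{2 W} x + 28 x\right) = 21 + 3 \left(\sqrt{2} \sqrt{W} x + 28 x\right) = 21 + 3 \left(x \sqrt{2} \sqrt{W} + 28 x\right) = 21 + 3 \left(28 x + x \sqrt{2} \sqrt{W}\right) = 21 + \left(84 x + 3 x \sqrt{2} \sqrt{W}\right) = 21 + 84 x + 3 x \sqrt{2} \sqrt{W}$)
$\frac{52}{w{\left(-27,N{\left(2,-2 \right)} \right)}} = \frac{52}{21 + 84 \left(-9 - 10 + 3 \left(-2\right)\right) + 3 \left(-9 - 10 + 3 \left(-2\right)\right) \sqrt{2} \sqrt{-27}} = \frac{52}{21 + 84 \left(-9 - 10 - 6\right) + 3 \left(-9 - 10 - 6\right) \sqrt{2} \cdot 3 i \sqrt{3}} = \frac{52}{21 + 84 \left(-25\right) + 3 \left(-25\right) \sqrt{2} \cdot 3 i \sqrt{3}} = \frac{52}{21 - 2100 - 225 i \sqrt{6}} = \frac{52}{-2079 - 225 i \sqrt{6}}$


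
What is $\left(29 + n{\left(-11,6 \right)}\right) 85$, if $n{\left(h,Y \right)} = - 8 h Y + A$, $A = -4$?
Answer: $47005$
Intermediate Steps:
$n{\left(h,Y \right)} = -4 - 8 Y h$ ($n{\left(h,Y \right)} = - 8 h Y - 4 = - 8 Y h - 4 = -4 - 8 Y h$)
$\left(29 + n{\left(-11,6 \right)}\right) 85 = \left(29 - \left(4 + 48 \left(-11\right)\right)\right) 85 = \left(29 + \left(-4 + 528\right)\right) 85 = \left(29 + 524\right) 85 = 553 \cdot 85 = 47005$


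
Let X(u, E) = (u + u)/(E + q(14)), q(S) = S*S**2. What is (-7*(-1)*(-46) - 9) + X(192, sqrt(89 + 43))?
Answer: -622794757/1882351 - 192*sqrt(33)/1882351 ≈ -330.86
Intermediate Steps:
q(S) = S**3
X(u, E) = 2*u/(2744 + E) (X(u, E) = (u + u)/(E + 14**3) = (2*u)/(E + 2744) = (2*u)/(2744 + E) = 2*u/(2744 + E))
(-7*(-1)*(-46) - 9) + X(192, sqrt(89 + 43)) = (-7*(-1)*(-46) - 9) + 2*192/(2744 + sqrt(89 + 43)) = (7*(-46) - 9) + 2*192/(2744 + sqrt(132)) = (-322 - 9) + 2*192/(2744 + 2*sqrt(33)) = -331 + 384/(2744 + 2*sqrt(33))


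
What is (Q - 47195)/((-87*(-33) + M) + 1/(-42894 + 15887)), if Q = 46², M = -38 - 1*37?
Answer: -1217448553/75511571 ≈ -16.123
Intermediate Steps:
M = -75 (M = -38 - 37 = -75)
Q = 2116
(Q - 47195)/((-87*(-33) + M) + 1/(-42894 + 15887)) = (2116 - 47195)/((-87*(-33) - 75) + 1/(-42894 + 15887)) = -45079/((2871 - 75) + 1/(-27007)) = -45079/(2796 - 1/27007) = -45079/75511571/27007 = -45079*27007/75511571 = -1217448553/75511571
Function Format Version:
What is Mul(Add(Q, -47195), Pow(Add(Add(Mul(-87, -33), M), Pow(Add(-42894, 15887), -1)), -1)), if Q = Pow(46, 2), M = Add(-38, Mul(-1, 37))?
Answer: Rational(-1217448553, 75511571) ≈ -16.123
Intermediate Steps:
M = -75 (M = Add(-38, -37) = -75)
Q = 2116
Mul(Add(Q, -47195), Pow(Add(Add(Mul(-87, -33), M), Pow(Add(-42894, 15887), -1)), -1)) = Mul(Add(2116, -47195), Pow(Add(Add(Mul(-87, -33), -75), Pow(Add(-42894, 15887), -1)), -1)) = Mul(-45079, Pow(Add(Add(2871, -75), Pow(-27007, -1)), -1)) = Mul(-45079, Pow(Add(2796, Rational(-1, 27007)), -1)) = Mul(-45079, Pow(Rational(75511571, 27007), -1)) = Mul(-45079, Rational(27007, 75511571)) = Rational(-1217448553, 75511571)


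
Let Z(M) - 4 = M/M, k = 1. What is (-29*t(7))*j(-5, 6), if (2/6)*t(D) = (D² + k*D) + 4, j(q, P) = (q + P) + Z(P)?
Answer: -31320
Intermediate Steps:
Z(M) = 5 (Z(M) = 4 + M/M = 4 + 1 = 5)
j(q, P) = 5 + P + q (j(q, P) = (q + P) + 5 = (P + q) + 5 = 5 + P + q)
t(D) = 12 + 3*D + 3*D² (t(D) = 3*((D² + 1*D) + 4) = 3*((D² + D) + 4) = 3*((D + D²) + 4) = 3*(4 + D + D²) = 12 + 3*D + 3*D²)
(-29*t(7))*j(-5, 6) = (-29*(12 + 3*7 + 3*7²))*(5 + 6 - 5) = -29*(12 + 21 + 3*49)*6 = -29*(12 + 21 + 147)*6 = -29*180*6 = -5220*6 = -31320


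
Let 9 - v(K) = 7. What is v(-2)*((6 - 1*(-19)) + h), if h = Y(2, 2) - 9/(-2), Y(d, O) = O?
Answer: 63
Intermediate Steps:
v(K) = 2 (v(K) = 9 - 1*7 = 9 - 7 = 2)
h = 13/2 (h = 2 - 9/(-2) = 2 - 9*(-½) = 2 + 9/2 = 13/2 ≈ 6.5000)
v(-2)*((6 - 1*(-19)) + h) = 2*((6 - 1*(-19)) + 13/2) = 2*((6 + 19) + 13/2) = 2*(25 + 13/2) = 2*(63/2) = 63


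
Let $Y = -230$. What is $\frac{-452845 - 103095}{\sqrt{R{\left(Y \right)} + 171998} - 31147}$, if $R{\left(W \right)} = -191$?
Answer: $\frac{8657931590}{484981901} + \frac{277970 \sqrt{171807}}{484981901} \approx 18.09$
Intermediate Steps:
$\frac{-452845 - 103095}{\sqrt{R{\left(Y \right)} + 171998} - 31147} = \frac{-452845 - 103095}{\sqrt{-191 + 171998} - 31147} = - \frac{555940}{\sqrt{171807} - 31147} = - \frac{555940}{-31147 + \sqrt{171807}}$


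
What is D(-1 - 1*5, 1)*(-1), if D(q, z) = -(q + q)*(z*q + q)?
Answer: 144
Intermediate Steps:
D(q, z) = -2*q*(q + q*z) (D(q, z) = -2*q*(q*z + q) = -2*q*(q + q*z))
D(-1 - 1*5, 1)*(-1) = (2*(-1 - 1*5)**2*(-1 - 1*1))*(-1) = (2*(-1 - 5)**2*(-1 - 1))*(-1) = (2*(-6)**2*(-2))*(-1) = (2*36*(-2))*(-1) = -144*(-1) = 144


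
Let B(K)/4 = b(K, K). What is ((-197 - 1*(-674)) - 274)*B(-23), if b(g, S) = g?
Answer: -18676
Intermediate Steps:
B(K) = 4*K
((-197 - 1*(-674)) - 274)*B(-23) = ((-197 - 1*(-674)) - 274)*(4*(-23)) = ((-197 + 674) - 274)*(-92) = (477 - 274)*(-92) = 203*(-92) = -18676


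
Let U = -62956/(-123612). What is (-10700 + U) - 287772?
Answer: -9223664477/30903 ≈ -2.9847e+5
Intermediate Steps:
U = 15739/30903 (U = -62956*(-1/123612) = 15739/30903 ≈ 0.50930)
(-10700 + U) - 287772 = (-10700 + 15739/30903) - 287772 = -330646361/30903 - 287772 = -9223664477/30903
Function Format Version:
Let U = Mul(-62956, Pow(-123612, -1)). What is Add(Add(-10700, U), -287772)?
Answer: Rational(-9223664477, 30903) ≈ -2.9847e+5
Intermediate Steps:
U = Rational(15739, 30903) (U = Mul(-62956, Rational(-1, 123612)) = Rational(15739, 30903) ≈ 0.50930)
Add(Add(-10700, U), -287772) = Add(Add(-10700, Rational(15739, 30903)), -287772) = Add(Rational(-330646361, 30903), -287772) = Rational(-9223664477, 30903)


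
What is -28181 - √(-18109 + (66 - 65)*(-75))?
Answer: -28181 - 2*I*√4546 ≈ -28181.0 - 134.85*I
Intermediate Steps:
-28181 - √(-18109 + (66 - 65)*(-75)) = -28181 - √(-18109 + 1*(-75)) = -28181 - √(-18109 - 75) = -28181 - √(-18184) = -28181 - 2*I*√4546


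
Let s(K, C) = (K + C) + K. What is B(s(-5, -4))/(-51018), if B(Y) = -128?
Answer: 64/25509 ≈ 0.0025089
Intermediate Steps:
s(K, C) = C + 2*K (s(K, C) = (C + K) + K = C + 2*K)
B(s(-5, -4))/(-51018) = -128/(-51018) = -128*(-1/51018) = 64/25509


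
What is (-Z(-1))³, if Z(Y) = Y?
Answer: 1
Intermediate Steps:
(-Z(-1))³ = (-1*(-1))³ = 1³ = 1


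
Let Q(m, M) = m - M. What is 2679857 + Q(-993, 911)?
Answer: 2677953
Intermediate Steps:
2679857 + Q(-993, 911) = 2679857 + (-993 - 1*911) = 2679857 + (-993 - 911) = 2679857 - 1904 = 2677953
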